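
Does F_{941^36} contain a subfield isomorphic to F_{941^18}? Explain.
Yes: F_{941^18} is a subfield of F_{941^36}

F_{p^m} embeds in F_{p^n} iff m | n (since F_{p^n} is the splitting field of x^(p^n) - x, and F_{p^m} ⊂ F_{p^n} forces p^n to be a power of p^m, i.e. m | n; conversely if m | n then every root of x^(p^m) - x is a root of x^(p^n) - x). Here 18 | 36 (since 36 = 2·18), so F_{941^18} is a subfield of F_{941^36}, and [F_{941^36} : F_{941^18}] = 36/18 = 2.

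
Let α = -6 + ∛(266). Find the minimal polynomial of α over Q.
m_α(x) = x^3 + 18x^2 + 108x - 50

Set β = α + 6 = ∛(266), so β^3 = 266. Then (α + 6)^3 - 266 = 0, i.e. α is a root of g(x) = (x + 6)^3 - 266 = x^3 + 18x^2 + 108x - 50. Since g(x) = h(x + 6) where h(x) = x^3 - 266, and h is irreducible over Q (because 266 is not a perfect cube, so h has no rational root, and a monic cubic with no rational root is irreducible), g is also irreducible (irreducibility is preserved under the substitution x → x + 6). Hence m_α(x) = x^3 + 18x^2 + 108x - 50.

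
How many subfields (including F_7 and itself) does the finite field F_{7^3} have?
F_{7^3} has 2 subfields

The subfields of F_{p^n} are exactly the fields F_{p^d} for d | n (each is the fixed field of the unique index-d subgroup of Gal(F_{p^n}/F_p) ≅ Z/nZ). The divisors of n = 3 are {1, 3}, giving 2 subfields: F_{7^1}, F_{7^3}.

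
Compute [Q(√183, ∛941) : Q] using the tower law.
[Q(√183, ∛941) : Q] = 6

Let L = Q(√183, ∛941). Since Q(√183) ⊂ L and [Q(√183):Q] = 2, the tower law gives 2 | [L:Q]. Likewise Q(∛941) ⊂ L with [Q(∛941):Q] = 3 (because 941 is not a perfect cube), so 3 | [L:Q]. As gcd(2,3) = 1, [L:Q] is divisible by 6. Conversely L is generated over Q by √183 and ∛941, so [L:Q] ≤ 2·3 = 6. Therefore [Q(√183, ∛941) : Q] = 6.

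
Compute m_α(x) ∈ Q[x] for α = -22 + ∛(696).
m_α(x) = x^3 + 66x^2 + 1452x + 9952

Set β = α + 22 = ∛(696), so β^3 = 696. Then (α + 22)^3 - 696 = 0, i.e. α is a root of g(x) = (x + 22)^3 - 696 = x^3 + 66x^2 + 1452x + 9952. Since g(x) = h(x + 22) where h(x) = x^3 - 696, and h is irreducible over Q (because 696 is not a perfect cube, so h has no rational root, and a monic cubic with no rational root is irreducible), g is also irreducible (irreducibility is preserved under the substitution x → x + 22). Hence m_α(x) = x^3 + 66x^2 + 1452x + 9952.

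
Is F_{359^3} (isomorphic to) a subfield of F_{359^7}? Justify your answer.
No: F_{359^3} is not a subfield of F_{359^7}

F_{p^m} embeds in F_{p^n} iff m | n. Here 3 ∤ 7 (since 7 = 2·3 + 1 with remainder 1 ≠ 0), so F_{359^3} is not a subfield of F_{359^7}. Equivalently: if it were, the tower law would give 3 = [F_{359^3}:F_359] dividing [F_{359^7}:F_359] = 7, contradiction.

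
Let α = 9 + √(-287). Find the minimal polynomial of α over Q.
m_α(x) = x^2 - 18x + 368

From α - 9 = √(-287), squaring gives (α - 9)^2 = -287, i.e. α^2 - 18α + 81 = -287, so α^2 - 18α + 368 = 0. The discriminant of x^2 - 18x + 368 is (-18)^2 - 4·(368) = 324 - 1472 = -1148, and 4·(-287) is not a perfect square in Q since -287 is squarefree and ≠ 1. Hence x^2 - 18x + 368 is irreducible over Q and is the minimal polynomial of α.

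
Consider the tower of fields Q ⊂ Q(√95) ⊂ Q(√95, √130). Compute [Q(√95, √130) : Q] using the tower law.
[Q(√95, √130) : Q] = 4

[Q(√95):Q] = 2 (min poly x^2 - 95, irreducible since 95 is squarefree > 1). For the top step, suppose √130 ∈ Q(√95), say √130 = c + d√95 with c, d ∈ Q. Squaring: 130 = c^2 + 95d^2 + 2cd√95. Since √95 ∉ Q this forces 2cd = 0. If d = 0 then √130 = c ∈ Q, contradicting 130 squarefree > 1. If c = 0 then 130 = 95d^2, so 95·130 = (95d)^2 is a perfect square in Q — but 95·130 = 12350 is not a perfect square (since 95 and 130 are distinct squarefree integers). Contradiction. Hence √130 ∉ Q(√95), so x^2 - 130 stays irreducible over Q(√95) and [Q(√95, √130) : Q(√95)] = 2. By the tower law, [Q(√95, √130) : Q] = 2 · 2 = 4.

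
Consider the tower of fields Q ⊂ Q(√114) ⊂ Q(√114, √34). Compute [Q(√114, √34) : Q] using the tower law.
[Q(√114, √34) : Q] = 4

[Q(√114):Q] = 2 (min poly x^2 - 114, irreducible since 114 is squarefree > 1). For the top step, suppose √34 ∈ Q(√114), say √34 = c + d√114 with c, d ∈ Q. Squaring: 34 = c^2 + 114d^2 + 2cd√114. Since √114 ∉ Q this forces 2cd = 0. If d = 0 then √34 = c ∈ Q, contradicting 34 squarefree > 1. If c = 0 then 34 = 114d^2, so 114·34 = (114d)^2 is a perfect square in Q — but 114·34 = 3876 is not a perfect square (since 114 and 34 are distinct squarefree integers). Contradiction. Hence √34 ∉ Q(√114), so x^2 - 34 stays irreducible over Q(√114) and [Q(√114, √34) : Q(√114)] = 2. By the tower law, [Q(√114, √34) : Q] = 2 · 2 = 4.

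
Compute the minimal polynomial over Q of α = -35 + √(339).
m_α(x) = x^2 + 70x + 886

From α + 35 = √(339), squaring gives (α + 35)^2 = 339, i.e. α^2 + 70α + 1225 = 339, so α^2 + 70α + 886 = 0. The discriminant of x^2 + 70x + 886 is (70)^2 - 4·(886) = 4900 - 3544 = 1356, and 4·(339) is not a perfect square in Q since 339 is squarefree and ≠ 1. Hence x^2 + 70x + 886 is irreducible over Q and is the minimal polynomial of α.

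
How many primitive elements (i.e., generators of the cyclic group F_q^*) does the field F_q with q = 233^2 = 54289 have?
There are φ(54288) = 16128 primitive elements

F_q^* is cyclic of order q - 1 = 54288. A cyclic group of order m has exactly φ(m) generators. Here m = 54288 = 2^4 · 3^2 · 13 · 29, so the number of primitive elements is φ(54288) = 16128.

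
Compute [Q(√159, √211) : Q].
[Q(√159, √211) : Q] = 4

[Q(√159):Q] = 2 (min poly x^2 - 159, irreducible since 159 is squarefree > 1). For the top step, suppose √211 ∈ Q(√159), say √211 = c + d√159 with c, d ∈ Q. Squaring: 211 = c^2 + 159d^2 + 2cd√159. Since √159 ∉ Q this forces 2cd = 0. If d = 0 then √211 = c ∈ Q, contradicting 211 squarefree > 1. If c = 0 then 211 = 159d^2, so 159·211 = (159d)^2 is a perfect square in Q — but 159·211 = 33549 is not a perfect square (since 159 and 211 are distinct squarefree integers). Contradiction. Hence √211 ∉ Q(√159), so x^2 - 211 stays irreducible over Q(√159) and [Q(√159, √211) : Q(√159)] = 2. By the tower law, [Q(√159, √211) : Q] = 2 · 2 = 4.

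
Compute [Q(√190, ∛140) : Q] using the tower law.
[Q(√190, ∛140) : Q] = 6

Let L = Q(√190, ∛140). Since Q(√190) ⊂ L and [Q(√190):Q] = 2, the tower law gives 2 | [L:Q]. Likewise Q(∛140) ⊂ L with [Q(∛140):Q] = 3 (because 140 is not a perfect cube), so 3 | [L:Q]. As gcd(2,3) = 1, [L:Q] is divisible by 6. Conversely L is generated over Q by √190 and ∛140, so [L:Q] ≤ 2·3 = 6. Therefore [Q(√190, ∛140) : Q] = 6.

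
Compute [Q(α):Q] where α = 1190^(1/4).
[Q(α):Q] = 4

α is a root of x^4 - 1190. By Eisenstein's criterion at the prime p = 2 (which divides the constant term 1190 but p^2 = 4 does not, since 1190 is squarefree), x^4 - 1190 is irreducible over Q. Hence [Q(α):Q] = 4.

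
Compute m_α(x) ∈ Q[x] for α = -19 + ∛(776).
m_α(x) = x^3 + 57x^2 + 1083x + 6083

Set β = α + 19 = ∛(776), so β^3 = 776. Then (α + 19)^3 - 776 = 0, i.e. α is a root of g(x) = (x + 19)^3 - 776 = x^3 + 57x^2 + 1083x + 6083. Since g(x) = h(x + 19) where h(x) = x^3 - 776, and h is irreducible over Q (because 776 is not a perfect cube, so h has no rational root, and a monic cubic with no rational root is irreducible), g is also irreducible (irreducibility is preserved under the substitution x → x + 19). Hence m_α(x) = x^3 + 57x^2 + 1083x + 6083.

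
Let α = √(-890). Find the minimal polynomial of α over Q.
m_α(x) = x^2 + 890

α satisfies α^2 + 890 = 0, so x^2 + 890 annihilates α. Since d = -890 is squarefree and ≠ 1, it is not a perfect square in Q, so x^2 + 890 has no rational root and is therefore irreducible over Q (a degree-2 polynomial over a field is irreducible iff it has no root). Hence m_α(x) = x^2 + 890.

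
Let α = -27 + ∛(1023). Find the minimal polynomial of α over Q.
m_α(x) = x^3 + 81x^2 + 2187x + 18660

Set β = α + 27 = ∛(1023), so β^3 = 1023. Then (α + 27)^3 - 1023 = 0, i.e. α is a root of g(x) = (x + 27)^3 - 1023 = x^3 + 81x^2 + 2187x + 18660. Since g(x) = h(x + 27) where h(x) = x^3 - 1023, and h is irreducible over Q (because 1023 is not a perfect cube, so h has no rational root, and a monic cubic with no rational root is irreducible), g is also irreducible (irreducibility is preserved under the substitution x → x + 27). Hence m_α(x) = x^3 + 81x^2 + 2187x + 18660.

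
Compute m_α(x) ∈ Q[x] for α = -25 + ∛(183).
m_α(x) = x^3 + 75x^2 + 1875x + 15442

Set β = α + 25 = ∛(183), so β^3 = 183. Then (α + 25)^3 - 183 = 0, i.e. α is a root of g(x) = (x + 25)^3 - 183 = x^3 + 75x^2 + 1875x + 15442. Since g(x) = h(x + 25) where h(x) = x^3 - 183, and h is irreducible over Q (because 183 is not a perfect cube, so h has no rational root, and a monic cubic with no rational root is irreducible), g is also irreducible (irreducibility is preserved under the substitution x → x + 25). Hence m_α(x) = x^3 + 75x^2 + 1875x + 15442.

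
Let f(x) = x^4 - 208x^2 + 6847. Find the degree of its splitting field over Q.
[K : Q] = 4

Solving the quadratic in x^2: x^2 = (208 ± √(208^2 - 4·6847))/2 = (208 ± √15876)/2 = (208 ± 126)/2, giving x^2 = 167 or x^2 = 41. So f(x) = (x^2 - 167)(x^2 - 41) and the roots of f are ±√167, ±√41. Hence the splitting field is K = Q(√167, √41). Since 167 and 41 are distinct squarefree integers > 1, their product 6847 is not a perfect square, so √41 ∉ Q(√167). By the tower law [K:Q] = [Q(√167,√41):Q(√167)] · [Q(√167):Q] = 2 · 2 = 4.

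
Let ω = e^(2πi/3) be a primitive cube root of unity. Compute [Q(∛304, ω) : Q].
[Q(∛304, ω) : Q] = 6

[Q(∛304):Q] = 3 (min poly x^3 - 304, irreducible since 304 is not a perfect cube). [Q(ω):Q] = 2 (min poly x^2 + x + 1). Since Q(∛304) ⊂ R and ω ∉ R, we have ω ∉ Q(∛304), so x^2 + x + 1 remains irreducible over Q(∛304) and [Q(∛304, ω) : Q(∛304)] = 2. By the tower law, [Q(∛304, ω) : Q] = 3 · 2 = 6. (In fact Q(∛304, ω) is the splitting field of x^3 - 304 over Q.)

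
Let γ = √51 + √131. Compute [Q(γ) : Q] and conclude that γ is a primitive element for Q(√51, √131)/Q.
[Q(γ) : Q] = 4 (equivalently, Q(γ) = Q(√51, √131))

Obviously Q(γ) ⊆ Q(√51, √131), and [Q(√51, √131):Q] = 4 (since 51, 131 are distinct squarefree integers > 1 with 6681 not a perfect square). To show equality we compute the minimal polynomial of γ. From γ = √51 + √131: γ^2 = 51 + 2√(6681) + 131 = 182 + 2√(6681), so γ^2 - 182 = 2√(6681); squaring, (γ^2 - 182)^2 = 4·6681, i.e. γ^4 - 364γ^2 + 33124 - 26724 = 0, i.e. γ^4 - 364γ^2 + 6400 = 0. So γ is a root of x^4 - 364x^2 + 6400. This polynomial is irreducible over Q: it has no rational root (each ±√51 ± √131 is irrational), and any factorization into two quadratics over Q would force √(6681) ∈ Q (pairing opposite roots) or √51, √131 ∈ Q (other pairings), all impossible. Hence [Q(γ):Q] = 4 = [Q(√51, √131):Q], so Q(γ) = Q(√51, √131).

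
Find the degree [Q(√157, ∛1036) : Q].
[Q(√157, ∛1036) : Q] = 6

Let L = Q(√157, ∛1036). Since Q(√157) ⊂ L and [Q(√157):Q] = 2, the tower law gives 2 | [L:Q]. Likewise Q(∛1036) ⊂ L with [Q(∛1036):Q] = 3 (because 1036 is not a perfect cube), so 3 | [L:Q]. As gcd(2,3) = 1, [L:Q] is divisible by 6. Conversely L is generated over Q by √157 and ∛1036, so [L:Q] ≤ 2·3 = 6. Therefore [Q(√157, ∛1036) : Q] = 6.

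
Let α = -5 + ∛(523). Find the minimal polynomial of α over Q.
m_α(x) = x^3 + 15x^2 + 75x - 398

Set β = α + 5 = ∛(523), so β^3 = 523. Then (α + 5)^3 - 523 = 0, i.e. α is a root of g(x) = (x + 5)^3 - 523 = x^3 + 15x^2 + 75x - 398. Since g(x) = h(x + 5) where h(x) = x^3 - 523, and h is irreducible over Q (because 523 is not a perfect cube, so h has no rational root, and a monic cubic with no rational root is irreducible), g is also irreducible (irreducibility is preserved under the substitution x → x + 5). Hence m_α(x) = x^3 + 15x^2 + 75x - 398.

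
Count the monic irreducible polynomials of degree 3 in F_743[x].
There are 136723888 monic irreducible polynomials of degree 3 over F_743

Each element of F_{743^3} that lies in no proper subfield is a root of exactly one monic irreducible of degree 3 over F_743, and each such polynomial has 3 distinct roots in F_{743^3}. By Möbius inversion the count is N_743(3) = (1/3) Σ_{d|3} μ(3/d) · 743^d = (1/3)(μ(3)·743^1 + μ(1)·743^3) = 410171664/3 = 136723888.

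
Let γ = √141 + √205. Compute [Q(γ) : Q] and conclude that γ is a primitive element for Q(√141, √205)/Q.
[Q(γ) : Q] = 4 (equivalently, Q(γ) = Q(√141, √205))

Obviously Q(γ) ⊆ Q(√141, √205), and [Q(√141, √205):Q] = 4 (since 141, 205 are distinct squarefree integers > 1 with 28905 not a perfect square). To show equality we compute the minimal polynomial of γ. From γ = √141 + √205: γ^2 = 141 + 2√(28905) + 205 = 346 + 2√(28905), so γ^2 - 346 = 2√(28905); squaring, (γ^2 - 346)^2 = 4·28905, i.e. γ^4 - 692γ^2 + 119716 - 115620 = 0, i.e. γ^4 - 692γ^2 + 4096 = 0. So γ is a root of x^4 - 692x^2 + 4096. This polynomial is irreducible over Q: it has no rational root (each ±√141 ± √205 is irrational), and any factorization into two quadratics over Q would force √(28905) ∈ Q (pairing opposite roots) or √141, √205 ∈ Q (other pairings), all impossible. Hence [Q(γ):Q] = 4 = [Q(√141, √205):Q], so Q(γ) = Q(√141, √205).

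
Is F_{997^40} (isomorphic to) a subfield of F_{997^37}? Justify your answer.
No: F_{997^40} is not a subfield of F_{997^37}

F_{p^m} embeds in F_{p^n} iff m | n. Here 40 ∤ 37 (since 37 = 0·40 + 37 with remainder 37 ≠ 0), so F_{997^40} is not a subfield of F_{997^37}. Equivalently: if it were, the tower law would give 40 = [F_{997^40}:F_997] dividing [F_{997^37}:F_997] = 37, contradiction.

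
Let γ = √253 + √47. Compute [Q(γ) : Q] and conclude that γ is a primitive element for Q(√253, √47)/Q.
[Q(γ) : Q] = 4 (equivalently, Q(γ) = Q(√253, √47))

Obviously Q(γ) ⊆ Q(√253, √47), and [Q(√253, √47):Q] = 4 (since 253, 47 are distinct squarefree integers > 1 with 11891 not a perfect square). To show equality we compute the minimal polynomial of γ. From γ = √253 + √47: γ^2 = 253 + 2√(11891) + 47 = 300 + 2√(11891), so γ^2 - 300 = 2√(11891); squaring, (γ^2 - 300)^2 = 4·11891, i.e. γ^4 - 600γ^2 + 90000 - 47564 = 0, i.e. γ^4 - 600γ^2 + 42436 = 0. So γ is a root of x^4 - 600x^2 + 42436. This polynomial is irreducible over Q: it has no rational root (each ±√253 ± √47 is irrational), and any factorization into two quadratics over Q would force √(11891) ∈ Q (pairing opposite roots) or √253, √47 ∈ Q (other pairings), all impossible. Hence [Q(γ):Q] = 4 = [Q(√253, √47):Q], so Q(γ) = Q(√253, √47).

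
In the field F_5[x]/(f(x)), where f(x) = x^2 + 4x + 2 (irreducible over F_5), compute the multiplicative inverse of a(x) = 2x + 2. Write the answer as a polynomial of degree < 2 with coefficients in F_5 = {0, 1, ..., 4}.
a(x)^(-1) ≡ 3x + 4 (mod f(x))

Since f is irreducible over F_5, F_5[x]/(f) is a field and a(x) ≠ 0 has an inverse. Apply the extended Euclidean algorithm to f(x) and a(x) in F_5[x]: f(x) = (3x + 4)·a(x) + (4). The last nonzero remainder is the constant 4 = gcd(f, a) in F_5. Back-substituting through the division chain expresses 4 = s(x)·a(x) + t(x)·f(x) with s(x) ≡ 2x + 1 (mod f), so (2x + 1)·a(x) ≡ 4 (mod f). Multiplying by 4^(-1) ≡ 4 in F_5 gives a(x)^(-1) ≡ 4·(2x + 1) ≡ 3x + 4 (mod f). Check: (2x + 2)·(3x + 4) = x^2 + 4x + 3 ≡ 1 (mod x^2 + 4x + 2).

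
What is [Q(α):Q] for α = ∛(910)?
[Q(α):Q] = 3

The minimal polynomial of α is x^3 - 910, irreducible over Q since 910 is not a perfect cube (so x^3 - 910 has no rational root). Hence [Q(α):Q] = deg(m_α) = 3.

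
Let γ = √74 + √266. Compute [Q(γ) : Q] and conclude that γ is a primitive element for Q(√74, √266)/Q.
[Q(γ) : Q] = 4 (equivalently, Q(γ) = Q(√74, √266))

Obviously Q(γ) ⊆ Q(√74, √266), and [Q(√74, √266):Q] = 4 (since 74, 266 are distinct squarefree integers > 1 with 19684 not a perfect square). To show equality we compute the minimal polynomial of γ. From γ = √74 + √266: γ^2 = 74 + 2√(19684) + 266 = 340 + 2√(19684), so γ^2 - 340 = 2√(19684); squaring, (γ^2 - 340)^2 = 4·19684, i.e. γ^4 - 680γ^2 + 115600 - 78736 = 0, i.e. γ^4 - 680γ^2 + 36864 = 0. So γ is a root of x^4 - 680x^2 + 36864. This polynomial is irreducible over Q: it has no rational root (each ±√74 ± √266 is irrational), and any factorization into two quadratics over Q would force √(19684) ∈ Q (pairing opposite roots) or √74, √266 ∈ Q (other pairings), all impossible. Hence [Q(γ):Q] = 4 = [Q(√74, √266):Q], so Q(γ) = Q(√74, √266).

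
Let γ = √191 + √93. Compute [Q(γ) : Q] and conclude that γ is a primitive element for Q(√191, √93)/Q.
[Q(γ) : Q] = 4 (equivalently, Q(γ) = Q(√191, √93))

Obviously Q(γ) ⊆ Q(√191, √93), and [Q(√191, √93):Q] = 4 (since 191, 93 are distinct squarefree integers > 1 with 17763 not a perfect square). To show equality we compute the minimal polynomial of γ. From γ = √191 + √93: γ^2 = 191 + 2√(17763) + 93 = 284 + 2√(17763), so γ^2 - 284 = 2√(17763); squaring, (γ^2 - 284)^2 = 4·17763, i.e. γ^4 - 568γ^2 + 80656 - 71052 = 0, i.e. γ^4 - 568γ^2 + 9604 = 0. So γ is a root of x^4 - 568x^2 + 9604. This polynomial is irreducible over Q: it has no rational root (each ±√191 ± √93 is irrational), and any factorization into two quadratics over Q would force √(17763) ∈ Q (pairing opposite roots) or √191, √93 ∈ Q (other pairings), all impossible. Hence [Q(γ):Q] = 4 = [Q(√191, √93):Q], so Q(γ) = Q(√191, √93).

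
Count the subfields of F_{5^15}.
F_{5^15} has 4 subfields

The subfields of F_{p^n} are exactly the fields F_{p^d} for d | n (each is the fixed field of the unique index-d subgroup of Gal(F_{p^n}/F_p) ≅ Z/nZ). The divisors of n = 15 are {1, 3, 5, 15}, giving 4 subfields: F_{5^1}, F_{5^3}, F_{5^5}, F_{5^15}.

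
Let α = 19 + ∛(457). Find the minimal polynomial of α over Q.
m_α(x) = x^3 - 57x^2 + 1083x - 7316

Set β = α - 19 = ∛(457), so β^3 = 457. Then (α - 19)^3 - 457 = 0, i.e. α is a root of g(x) = (x - 19)^3 - 457 = x^3 - 57x^2 + 1083x - 7316. Since g(x) = h(x - 19) where h(x) = x^3 - 457, and h is irreducible over Q (because 457 is not a perfect cube, so h has no rational root, and a monic cubic with no rational root is irreducible), g is also irreducible (irreducibility is preserved under the substitution x → x - 19). Hence m_α(x) = x^3 - 57x^2 + 1083x - 7316.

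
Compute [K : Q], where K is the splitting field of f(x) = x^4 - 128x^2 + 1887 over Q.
[K : Q] = 4

Solving the quadratic in x^2: x^2 = (128 ± √(128^2 - 4·1887))/2 = (128 ± √8836)/2 = (128 ± 94)/2, giving x^2 = 111 or x^2 = 17. So f(x) = (x^2 - 111)(x^2 - 17) and the roots of f are ±√111, ±√17. Hence the splitting field is K = Q(√111, √17). Since 111 and 17 are distinct squarefree integers > 1, their product 1887 is not a perfect square, so √17 ∉ Q(√111). By the tower law [K:Q] = [Q(√111,√17):Q(√111)] · [Q(√111):Q] = 2 · 2 = 4.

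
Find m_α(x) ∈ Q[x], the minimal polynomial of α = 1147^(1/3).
m_α(x) = x^3 - 1147

α satisfies α^3 = 1147, so x^3 - 1147 annihilates α. By the rational root test, a rational root p/q (in lowest terms) of x^3 - 1147 would satisfy p^3 = 1147 q^3, forcing q = 1 and p^3 = 1147; but 1147 is not a perfect cube, contradiction. A monic cubic over Q with no rational root is irreducible (any nontrivial factorization would include a linear factor). Hence x^3 - 1147 is the minimal polynomial of α, and in particular [Q(α):Q] = 3.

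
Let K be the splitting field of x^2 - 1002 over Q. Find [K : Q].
[K : Q] = 2

f(x) = x^2 - 1002 factors as (x - √1002)(x + √1002). The splitting field is K = Q(√1002). Since 1002 is squarefree and > 1, it is not a perfect square, so x^2 - 1002 is irreducible over Q and [Q(√1002) : Q] = 2. Hence [K : Q] = 2.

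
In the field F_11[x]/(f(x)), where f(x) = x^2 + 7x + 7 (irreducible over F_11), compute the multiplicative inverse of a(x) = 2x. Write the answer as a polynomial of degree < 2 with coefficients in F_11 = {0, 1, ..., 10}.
a(x)^(-1) ≡ 7x + 5 (mod f(x))

Since f is irreducible over F_11, F_11[x]/(f) is a field and a(x) ≠ 0 has an inverse. Apply the extended Euclidean algorithm to f(x) and a(x) in F_11[x]: f(x) = (6x + 9)·a(x) + (7). The last nonzero remainder is the constant 7 = gcd(f, a) in F_11. Back-substituting through the division chain expresses 7 = s(x)·a(x) + t(x)·f(x) with s(x) ≡ 5x + 2 (mod f), so (5x + 2)·a(x) ≡ 7 (mod f). Multiplying by 7^(-1) ≡ 8 in F_11 gives a(x)^(-1) ≡ 8·(5x + 2) ≡ 7x + 5 (mod f). Check: (2x)·(7x + 5) = 3x^2 + 10x ≡ 1 (mod x^2 + 7x + 7).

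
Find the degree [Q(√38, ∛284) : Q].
[Q(√38, ∛284) : Q] = 6

Let L = Q(√38, ∛284). Since Q(√38) ⊂ L and [Q(√38):Q] = 2, the tower law gives 2 | [L:Q]. Likewise Q(∛284) ⊂ L with [Q(∛284):Q] = 3 (because 284 is not a perfect cube), so 3 | [L:Q]. As gcd(2,3) = 1, [L:Q] is divisible by 6. Conversely L is generated over Q by √38 and ∛284, so [L:Q] ≤ 2·3 = 6. Therefore [Q(√38, ∛284) : Q] = 6.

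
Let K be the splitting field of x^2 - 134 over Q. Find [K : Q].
[K : Q] = 2

f(x) = x^2 - 134 factors as (x - √134)(x + √134). The splitting field is K = Q(√134). Since 134 is squarefree and > 1, it is not a perfect square, so x^2 - 134 is irreducible over Q and [Q(√134) : Q] = 2. Hence [K : Q] = 2.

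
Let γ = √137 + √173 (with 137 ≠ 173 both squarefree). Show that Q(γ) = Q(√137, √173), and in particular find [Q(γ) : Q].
[Q(γ) : Q] = 4 (equivalently, Q(γ) = Q(√137, √173))

Obviously Q(γ) ⊆ Q(√137, √173), and [Q(√137, √173):Q] = 4 (since 137, 173 are distinct squarefree integers > 1 with 23701 not a perfect square). To show equality we compute the minimal polynomial of γ. From γ = √137 + √173: γ^2 = 137 + 2√(23701) + 173 = 310 + 2√(23701), so γ^2 - 310 = 2√(23701); squaring, (γ^2 - 310)^2 = 4·23701, i.e. γ^4 - 620γ^2 + 96100 - 94804 = 0, i.e. γ^4 - 620γ^2 + 1296 = 0. So γ is a root of x^4 - 620x^2 + 1296. This polynomial is irreducible over Q: it has no rational root (each ±√137 ± √173 is irrational), and any factorization into two quadratics over Q would force √(23701) ∈ Q (pairing opposite roots) or √137, √173 ∈ Q (other pairings), all impossible. Hence [Q(γ):Q] = 4 = [Q(√137, √173):Q], so Q(γ) = Q(√137, √173).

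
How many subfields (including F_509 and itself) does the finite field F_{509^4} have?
F_{509^4} has 3 subfields

The subfields of F_{p^n} are exactly the fields F_{p^d} for d | n (each is the fixed field of the unique index-d subgroup of Gal(F_{p^n}/F_p) ≅ Z/nZ). The divisors of n = 4 are {1, 2, 4}, giving 3 subfields: F_{509^1}, F_{509^2}, F_{509^4}.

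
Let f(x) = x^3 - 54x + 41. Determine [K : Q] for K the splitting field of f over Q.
[K : Q] = 6

By the rational root test, any rational root of the monic integer polynomial f(x) = x^3 - 54x + 41 must be an integer dividing the constant term 41, i.e. one of ±{1, 41}. Evaluating: f(1) = -12, f(-1) = 94, f(41) = 66748, f(-41) = -66666; none is 0, so f has no rational root and is therefore irreducible over Q (a cubic with no linear factor over a field is irreducible). For an irreducible cubic, the Galois group is A_3 or S_3 according as the discriminant disc(f) = -4a^3 - 27b^2 = -4·(-54)^3 - 27·(41)^2 = 584469 is or is not a square in Q. Here disc(f) = 584469 is not a perfect square in Q, so the Galois group of f over Q is not contained in A_3 and must be all of S_3. The splitting field has degree |S_3| = 6 over Q, so [K : Q] = 6.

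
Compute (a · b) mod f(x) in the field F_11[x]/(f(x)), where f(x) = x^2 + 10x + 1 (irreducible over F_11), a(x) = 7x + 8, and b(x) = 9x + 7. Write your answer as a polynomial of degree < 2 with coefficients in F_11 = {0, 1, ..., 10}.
a · b ≡ 8x + 4 (mod f(x))

Multiply in F_11[x]: a(x)·b(x) = (7x + 8)·(9x + 7) = 8x^2 + 1. This has degree ≥ 2, so divide by f(x) over F_11: 8x^2 + 1 = (8)·(x^2 + 10x + 1) + (8x + 4). Hence a·b ≡ 8x + 4 (mod f). (F_11[x]/(f) is a field with 11^2 = 121 elements since f is irreducible of degree 2.)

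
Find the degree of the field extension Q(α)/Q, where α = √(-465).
[Q(α):Q] = 2

[Q(α):Q] equals the degree of the minimal polynomial of α. Here α^2 = -465 and x^2 + 465 is irreducible (d = -465 is squarefree, ≠ 1, hence not a square), so deg(m_α) = 2. Thus [Q(α):Q] = 2.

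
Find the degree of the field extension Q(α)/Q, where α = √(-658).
[Q(α):Q] = 2

[Q(α):Q] equals the degree of the minimal polynomial of α. Here α^2 = -658 and x^2 + 658 is irreducible (d = -658 is squarefree, ≠ 1, hence not a square), so deg(m_α) = 2. Thus [Q(α):Q] = 2.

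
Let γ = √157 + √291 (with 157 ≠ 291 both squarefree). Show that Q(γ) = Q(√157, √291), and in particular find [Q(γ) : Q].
[Q(γ) : Q] = 4 (equivalently, Q(γ) = Q(√157, √291))

Obviously Q(γ) ⊆ Q(√157, √291), and [Q(√157, √291):Q] = 4 (since 157, 291 are distinct squarefree integers > 1 with 45687 not a perfect square). To show equality we compute the minimal polynomial of γ. From γ = √157 + √291: γ^2 = 157 + 2√(45687) + 291 = 448 + 2√(45687), so γ^2 - 448 = 2√(45687); squaring, (γ^2 - 448)^2 = 4·45687, i.e. γ^4 - 896γ^2 + 200704 - 182748 = 0, i.e. γ^4 - 896γ^2 + 17956 = 0. So γ is a root of x^4 - 896x^2 + 17956. This polynomial is irreducible over Q: it has no rational root (each ±√157 ± √291 is irrational), and any factorization into two quadratics over Q would force √(45687) ∈ Q (pairing opposite roots) or √157, √291 ∈ Q (other pairings), all impossible. Hence [Q(γ):Q] = 4 = [Q(√157, √291):Q], so Q(γ) = Q(√157, √291).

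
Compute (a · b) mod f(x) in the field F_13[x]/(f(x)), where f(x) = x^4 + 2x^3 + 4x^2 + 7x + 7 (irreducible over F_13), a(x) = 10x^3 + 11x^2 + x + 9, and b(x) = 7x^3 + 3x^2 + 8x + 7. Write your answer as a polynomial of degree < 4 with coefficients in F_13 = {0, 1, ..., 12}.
a · b ≡ 2x^3 + 8x^2 + 6x + 6 (mod f(x))

Multiply in F_13[x]: a(x)·b(x) = (10x^3 + 11x^2 + x + 9)·(7x^3 + 3x^2 + 8x + 7) = 5x^6 + 3x^5 + 3x^4 + 3x^3 + 8x^2 + x + 11. This has degree ≥ 4, so divide by f(x) over F_13: 5x^6 + 3x^5 + 3x^4 + 3x^3 + 8x^2 + x + 11 = (5x^2 + 6x + 10)·(x^4 + 2x^3 + 4x^2 + 7x + 7) + (2x^3 + 8x^2 + 6x + 6). Hence a·b ≡ 2x^3 + 8x^2 + 6x + 6 (mod f). (F_13[x]/(f) is a field with 13^4 = 28561 elements since f is irreducible of degree 4.)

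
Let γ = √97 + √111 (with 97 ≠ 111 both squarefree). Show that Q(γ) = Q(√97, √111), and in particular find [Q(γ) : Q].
[Q(γ) : Q] = 4 (equivalently, Q(γ) = Q(√97, √111))

Obviously Q(γ) ⊆ Q(√97, √111), and [Q(√97, √111):Q] = 4 (since 97, 111 are distinct squarefree integers > 1 with 10767 not a perfect square). To show equality we compute the minimal polynomial of γ. From γ = √97 + √111: γ^2 = 97 + 2√(10767) + 111 = 208 + 2√(10767), so γ^2 - 208 = 2√(10767); squaring, (γ^2 - 208)^2 = 4·10767, i.e. γ^4 - 416γ^2 + 43264 - 43068 = 0, i.e. γ^4 - 416γ^2 + 196 = 0. So γ is a root of x^4 - 416x^2 + 196. This polynomial is irreducible over Q: it has no rational root (each ±√97 ± √111 is irrational), and any factorization into two quadratics over Q would force √(10767) ∈ Q (pairing opposite roots) or √97, √111 ∈ Q (other pairings), all impossible. Hence [Q(γ):Q] = 4 = [Q(√97, √111):Q], so Q(γ) = Q(√97, √111).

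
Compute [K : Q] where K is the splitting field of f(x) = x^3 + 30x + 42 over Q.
[K : Q] = 6

By the rational root test, any rational root of the monic integer polynomial f(x) = x^3 + 30x + 42 must be an integer dividing the constant term 42, i.e. one of ±{1, 2, 3, 6, 7, 14, 21, 42}. Evaluating: f(1) = 73, f(-1) = 11, f(2) = 110, f(-2) = -26, f(3) = 159, f(-3) = -75, f(6) = 438, f(-6) = -354, f(7) = 595, f(-7) = -511, f(14) = 3206, f(-14) = -3122, f(21) = 9933, f(-21) = -9849, f(42) = 75390, f(-42) = -75306; none is 0, so f has no rational root and is therefore irreducible over Q (a cubic with no linear factor over a field is irreducible). For an irreducible cubic, the Galois group is A_3 or S_3 according as the discriminant disc(f) = -4a^3 - 27b^2 = -4·(30)^3 - 27·(42)^2 = -155628 is or is not a square in Q. Here disc(f) = -155628 is not a perfect square in Q, so the Galois group of f over Q is not contained in A_3 and must be all of S_3. The splitting field has degree |S_3| = 6 over Q, so [K : Q] = 6.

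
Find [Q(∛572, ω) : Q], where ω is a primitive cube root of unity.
[Q(∛572, ω) : Q] = 6

[Q(∛572):Q] = 3 (min poly x^3 - 572, irreducible since 572 is not a perfect cube). [Q(ω):Q] = 2 (min poly x^2 + x + 1). Since Q(∛572) ⊂ R and ω ∉ R, we have ω ∉ Q(∛572), so x^2 + x + 1 remains irreducible over Q(∛572) and [Q(∛572, ω) : Q(∛572)] = 2. By the tower law, [Q(∛572, ω) : Q] = 3 · 2 = 6. (In fact Q(∛572, ω) is the splitting field of x^3 - 572 over Q.)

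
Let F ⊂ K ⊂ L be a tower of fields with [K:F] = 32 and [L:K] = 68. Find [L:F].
[L:F] = 2176

The tower law says that for any tower of field extensions F ⊂ K ⊂ L with finite degrees, [L:F] = [L:K] · [K:F]. Here this gives [L:F] = 68 · 32 = 2176.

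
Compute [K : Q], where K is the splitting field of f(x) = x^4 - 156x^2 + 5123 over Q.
[K : Q] = 4

Solving the quadratic in x^2: x^2 = (156 ± √(156^2 - 4·5123))/2 = (156 ± √3844)/2 = (156 ± 62)/2, giving x^2 = 109 or x^2 = 47. So f(x) = (x^2 - 109)(x^2 - 47) and the roots of f are ±√109, ±√47. Hence the splitting field is K = Q(√109, √47). Since 109 and 47 are distinct squarefree integers > 1, their product 5123 is not a perfect square, so √47 ∉ Q(√109). By the tower law [K:Q] = [Q(√109,√47):Q(√109)] · [Q(√109):Q] = 2 · 2 = 4.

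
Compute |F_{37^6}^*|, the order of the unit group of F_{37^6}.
|F_{37^6}^*| = 2565726408

F_{37^6} has 37^6 = 2565726409 elements; its multiplicative group consists of all nonzero elements, so |F_{37^6}^*| = 2565726409 - 1 = 2565726408. (It is cyclic since any finite subgroup of the multiplicative group of a field is cyclic.)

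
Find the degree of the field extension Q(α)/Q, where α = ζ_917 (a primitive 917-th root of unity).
[Q(α):Q] = 780

The minimal polynomial of ζ_917 over Q is the 917-th cyclotomic polynomial Φ_917(x), which is irreducible over Q and has degree φ(917) = 780. Hence [Q(α):Q] = φ(917) = 780.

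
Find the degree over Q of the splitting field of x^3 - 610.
[K : Q] = 6

The roots of x^3 - 610 are ∛610, ω∛610, ω^2∛610 where ω = e^(2πi/3) is a primitive cube root of unity, so K = Q(∛610, ω). Now [Q(∛610):Q] = 3 (since 610 is not a perfect cube, x^3 - 610 is irreducible) and [Q(ω):Q] = 2. Both 2 and 3 divide [K:Q], and [K:Q] ≤ 3·2 = 6, so [K:Q] = 6. (Equivalently: Q(∛610) ⊂ R but ω ∉ R, so [K : Q(∛610)] = 2.)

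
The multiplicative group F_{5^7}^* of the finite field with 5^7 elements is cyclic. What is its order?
|F_{5^7}^*| = 78124

F_{5^7} has 5^7 = 78125 elements; its multiplicative group consists of all nonzero elements, so |F_{5^7}^*| = 78125 - 1 = 78124. (It is cyclic since any finite subgroup of the multiplicative group of a field is cyclic.)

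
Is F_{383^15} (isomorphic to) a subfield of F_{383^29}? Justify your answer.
No: F_{383^15} is not a subfield of F_{383^29}

F_{p^m} embeds in F_{p^n} iff m | n. Here 15 ∤ 29 (since 29 = 1·15 + 14 with remainder 14 ≠ 0), so F_{383^15} is not a subfield of F_{383^29}. Equivalently: if it were, the tower law would give 15 = [F_{383^15}:F_383] dividing [F_{383^29}:F_383] = 29, contradiction.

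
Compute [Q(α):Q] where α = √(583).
[Q(α):Q] = 2

[Q(α):Q] equals the degree of the minimal polynomial of α. Here α^2 = 583 and x^2 - 583 is irreducible (d = 583 is squarefree, ≠ 1, hence not a square), so deg(m_α) = 2. Thus [Q(α):Q] = 2.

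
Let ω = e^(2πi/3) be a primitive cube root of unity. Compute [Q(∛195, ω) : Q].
[Q(∛195, ω) : Q] = 6

[Q(∛195):Q] = 3 (min poly x^3 - 195, irreducible since 195 is not a perfect cube). [Q(ω):Q] = 2 (min poly x^2 + x + 1). Since Q(∛195) ⊂ R and ω ∉ R, we have ω ∉ Q(∛195), so x^2 + x + 1 remains irreducible over Q(∛195) and [Q(∛195, ω) : Q(∛195)] = 2. By the tower law, [Q(∛195, ω) : Q] = 3 · 2 = 6. (In fact Q(∛195, ω) is the splitting field of x^3 - 195 over Q.)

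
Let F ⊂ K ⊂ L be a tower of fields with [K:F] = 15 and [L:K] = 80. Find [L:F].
[L:F] = 1200

The tower law says that for any tower of field extensions F ⊂ K ⊂ L with finite degrees, [L:F] = [L:K] · [K:F]. Here this gives [L:F] = 80 · 15 = 1200.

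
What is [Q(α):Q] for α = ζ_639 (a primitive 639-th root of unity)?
[Q(α):Q] = 420

The minimal polynomial of ζ_639 over Q is the 639-th cyclotomic polynomial Φ_639(x), which is irreducible over Q and has degree φ(639) = 420. Hence [Q(α):Q] = φ(639) = 420.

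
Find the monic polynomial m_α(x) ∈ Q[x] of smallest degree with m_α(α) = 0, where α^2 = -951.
m_α(x) = x^2 + 951

α satisfies α^2 + 951 = 0, so x^2 + 951 annihilates α. Since d = -951 is squarefree and ≠ 1, it is not a perfect square in Q, so x^2 + 951 has no rational root and is therefore irreducible over Q (a degree-2 polynomial over a field is irreducible iff it has no root). Hence m_α(x) = x^2 + 951.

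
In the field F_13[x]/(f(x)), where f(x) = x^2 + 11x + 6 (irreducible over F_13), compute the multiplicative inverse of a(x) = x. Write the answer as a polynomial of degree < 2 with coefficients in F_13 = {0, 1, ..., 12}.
a(x)^(-1) ≡ 2x + 9 (mod f(x))

Since f is irreducible over F_13, F_13[x]/(f) is a field and a(x) ≠ 0 has an inverse. Apply the extended Euclidean algorithm to f(x) and a(x) in F_13[x]: f(x) = (x + 11)·a(x) + (6). The last nonzero remainder is the constant 6 = gcd(f, a) in F_13. Back-substituting through the division chain expresses 6 = s(x)·a(x) + t(x)·f(x) with s(x) ≡ 12x + 2 (mod f), so (12x + 2)·a(x) ≡ 6 (mod f). Multiplying by 6^(-1) ≡ 11 in F_13 gives a(x)^(-1) ≡ 11·(12x + 2) ≡ 2x + 9 (mod f). Check: (x)·(2x + 9) = 2x^2 + 9x ≡ 1 (mod x^2 + 11x + 6).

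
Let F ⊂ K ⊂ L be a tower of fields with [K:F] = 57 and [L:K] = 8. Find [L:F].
[L:F] = 456

The tower law says that for any tower of field extensions F ⊂ K ⊂ L with finite degrees, [L:F] = [L:K] · [K:F]. Here this gives [L:F] = 8 · 57 = 456.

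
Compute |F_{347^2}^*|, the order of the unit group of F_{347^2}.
|F_{347^2}^*| = 120408

F_{347^2} has 347^2 = 120409 elements; its multiplicative group consists of all nonzero elements, so |F_{347^2}^*| = 120409 - 1 = 120408. (It is cyclic since any finite subgroup of the multiplicative group of a field is cyclic.)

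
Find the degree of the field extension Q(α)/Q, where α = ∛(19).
[Q(α):Q] = 3

The minimal polynomial of α is x^3 - 19, irreducible over Q since 19 is not a perfect cube (so x^3 - 19 has no rational root). Hence [Q(α):Q] = deg(m_α) = 3.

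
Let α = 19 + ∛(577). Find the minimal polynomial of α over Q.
m_α(x) = x^3 - 57x^2 + 1083x - 7436

Set β = α - 19 = ∛(577), so β^3 = 577. Then (α - 19)^3 - 577 = 0, i.e. α is a root of g(x) = (x - 19)^3 - 577 = x^3 - 57x^2 + 1083x - 7436. Since g(x) = h(x - 19) where h(x) = x^3 - 577, and h is irreducible over Q (because 577 is not a perfect cube, so h has no rational root, and a monic cubic with no rational root is irreducible), g is also irreducible (irreducibility is preserved under the substitution x → x - 19). Hence m_α(x) = x^3 - 57x^2 + 1083x - 7436.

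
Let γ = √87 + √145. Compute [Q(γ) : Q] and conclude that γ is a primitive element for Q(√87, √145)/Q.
[Q(γ) : Q] = 4 (equivalently, Q(γ) = Q(√87, √145))

Obviously Q(γ) ⊆ Q(√87, √145), and [Q(√87, √145):Q] = 4 (since 87, 145 are distinct squarefree integers > 1 with 12615 not a perfect square). To show equality we compute the minimal polynomial of γ. From γ = √87 + √145: γ^2 = 87 + 2√(12615) + 145 = 232 + 2√(12615), so γ^2 - 232 = 2√(12615); squaring, (γ^2 - 232)^2 = 4·12615, i.e. γ^4 - 464γ^2 + 53824 - 50460 = 0, i.e. γ^4 - 464γ^2 + 3364 = 0. So γ is a root of x^4 - 464x^2 + 3364. This polynomial is irreducible over Q: it has no rational root (each ±√87 ± √145 is irrational), and any factorization into two quadratics over Q would force √(12615) ∈ Q (pairing opposite roots) or √87, √145 ∈ Q (other pairings), all impossible. Hence [Q(γ):Q] = 4 = [Q(√87, √145):Q], so Q(γ) = Q(√87, √145).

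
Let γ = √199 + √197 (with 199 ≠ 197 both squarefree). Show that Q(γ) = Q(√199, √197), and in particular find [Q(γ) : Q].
[Q(γ) : Q] = 4 (equivalently, Q(γ) = Q(√199, √197))

Obviously Q(γ) ⊆ Q(√199, √197), and [Q(√199, √197):Q] = 4 (since 199, 197 are distinct squarefree integers > 1 with 39203 not a perfect square). To show equality we compute the minimal polynomial of γ. From γ = √199 + √197: γ^2 = 199 + 2√(39203) + 197 = 396 + 2√(39203), so γ^2 - 396 = 2√(39203); squaring, (γ^2 - 396)^2 = 4·39203, i.e. γ^4 - 792γ^2 + 156816 - 156812 = 0, i.e. γ^4 - 792γ^2 + 4 = 0. So γ is a root of x^4 - 792x^2 + 4. This polynomial is irreducible over Q: it has no rational root (each ±√199 ± √197 is irrational), and any factorization into two quadratics over Q would force √(39203) ∈ Q (pairing opposite roots) or √199, √197 ∈ Q (other pairings), all impossible. Hence [Q(γ):Q] = 4 = [Q(√199, √197):Q], so Q(γ) = Q(√199, √197).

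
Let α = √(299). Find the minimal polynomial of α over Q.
m_α(x) = x^2 - 299

α satisfies α^2 - 299 = 0, so x^2 - 299 annihilates α. Since d = 299 is squarefree and ≠ 1, it is not a perfect square in Q, so x^2 - 299 has no rational root and is therefore irreducible over Q (a degree-2 polynomial over a field is irreducible iff it has no root). Hence m_α(x) = x^2 - 299.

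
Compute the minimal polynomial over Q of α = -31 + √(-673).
m_α(x) = x^2 + 62x + 1634

From α + 31 = √(-673), squaring gives (α + 31)^2 = -673, i.e. α^2 + 62α + 961 = -673, so α^2 + 62α + 1634 = 0. The discriminant of x^2 + 62x + 1634 is (62)^2 - 4·(1634) = 3844 - 6536 = -2692, and 4·(-673) is not a perfect square in Q since -673 is squarefree and ≠ 1. Hence x^2 + 62x + 1634 is irreducible over Q and is the minimal polynomial of α.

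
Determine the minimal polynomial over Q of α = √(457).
m_α(x) = x^2 - 457

α satisfies α^2 - 457 = 0, so x^2 - 457 annihilates α. Since d = 457 is squarefree and ≠ 1, it is not a perfect square in Q, so x^2 - 457 has no rational root and is therefore irreducible over Q (a degree-2 polynomial over a field is irreducible iff it has no root). Hence m_α(x) = x^2 - 457.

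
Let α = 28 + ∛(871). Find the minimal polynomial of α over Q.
m_α(x) = x^3 - 84x^2 + 2352x - 22823

Set β = α - 28 = ∛(871), so β^3 = 871. Then (α - 28)^3 - 871 = 0, i.e. α is a root of g(x) = (x - 28)^3 - 871 = x^3 - 84x^2 + 2352x - 22823. Since g(x) = h(x - 28) where h(x) = x^3 - 871, and h is irreducible over Q (because 871 is not a perfect cube, so h has no rational root, and a monic cubic with no rational root is irreducible), g is also irreducible (irreducibility is preserved under the substitution x → x - 28). Hence m_α(x) = x^3 - 84x^2 + 2352x - 22823.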